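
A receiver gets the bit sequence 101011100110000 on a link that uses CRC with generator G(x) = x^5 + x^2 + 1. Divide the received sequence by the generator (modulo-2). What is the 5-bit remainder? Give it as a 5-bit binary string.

00000

Modulo-2 division of 101011100110000 by 100101:
  pos 0: 101011 XOR 100101 = 001110
  pos 2: 111010 XOR 100101 = 011111
  pos 3: 111110 XOR 100101 = 011011
  pos 4: 110111 XOR 100101 = 010010
  pos 5: 100101 XOR 100101 = 000000
Remainder = 00000 (zero — the frame passes the CRC check).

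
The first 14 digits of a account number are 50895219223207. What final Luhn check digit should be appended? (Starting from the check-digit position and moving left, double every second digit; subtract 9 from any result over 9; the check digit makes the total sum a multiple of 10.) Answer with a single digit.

1

Partial digits right→left: 7 0 2 3 2 2 9 1 2 5 9 8 0 5
Double every second digit counting from the check-digit position (so the 1st, 3rd, 5th, ... of the partial from the right).
  doubled (with −9 where >9): 5 4 4 9 4 9 0 → sum 35
  kept as-is: 0 3 2 1 5 8 5 → sum 24
Total = 35 + 24 = 59.
Check digit = (10 − (59 mod 10)) mod 10 = 1.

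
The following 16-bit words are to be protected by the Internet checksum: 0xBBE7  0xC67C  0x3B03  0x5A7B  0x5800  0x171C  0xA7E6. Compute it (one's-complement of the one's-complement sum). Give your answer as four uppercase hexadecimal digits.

One's-complement addition (fold any carry out of bit 15 back into bit 0):
  0xBBE7 + 0xC67C = 0x18263 → wrap carry → 0x8264
  0x8264 + 0x3B03 = 0x0BD67
  0xBD67 + 0x5A7B = 0x117E2 → wrap carry → 0x17E3
  0x17E3 + 0x5800 = 0x06FE3
  0x6FE3 + 0x171C = 0x086FF
  0x86FF + 0xA7E6 = 0x12EE5 → wrap carry → 0x2EE6
One's-complement sum = 0x2EE6.
Checksum = ~0x2EE6 & 0xFFFF = 0xD119.

D119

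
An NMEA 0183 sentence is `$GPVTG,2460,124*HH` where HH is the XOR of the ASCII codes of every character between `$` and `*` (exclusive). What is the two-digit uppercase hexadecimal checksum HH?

65

XOR the ASCII codes of the payload characters:
  'G' = 0x47 → acc = 0x47
  'P' = 0x50 → acc = 0x17
  'V' = 0x56 → acc = 0x41
  'T' = 0x54 → acc = 0x15
  'G' = 0x47 → acc = 0x52
  ',' = 0x2C → acc = 0x7E
  '2' = 0x32 → acc = 0x4C
  '4' = 0x34 → acc = 0x78
  '6' = 0x36 → acc = 0x4E
  '0' = 0x30 → acc = 0x7E
  ',' = 0x2C → acc = 0x52
  '1' = 0x31 → acc = 0x63
  '2' = 0x32 → acc = 0x51
  '4' = 0x34 → acc = 0x65
Checksum = 0x65.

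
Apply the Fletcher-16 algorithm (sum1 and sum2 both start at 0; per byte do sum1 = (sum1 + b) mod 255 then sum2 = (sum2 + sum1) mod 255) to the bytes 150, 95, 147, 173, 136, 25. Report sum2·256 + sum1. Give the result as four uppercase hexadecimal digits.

E5D8

Running sums (mod 255):
  after byte 0 (150): sum1=150, sum2=150
  after byte 1 (95): sum1=245, sum2=140
  after byte 2 (147): sum1=137, sum2=22
  after byte 3 (173): sum1=55, sum2=77
  after byte 4 (136): sum1=191, sum2=13
  after byte 5 (25): sum1=216, sum2=229
Checksum = sum2·256 + sum1 = 229·256 + 216 = 58840 = 0xE5D8.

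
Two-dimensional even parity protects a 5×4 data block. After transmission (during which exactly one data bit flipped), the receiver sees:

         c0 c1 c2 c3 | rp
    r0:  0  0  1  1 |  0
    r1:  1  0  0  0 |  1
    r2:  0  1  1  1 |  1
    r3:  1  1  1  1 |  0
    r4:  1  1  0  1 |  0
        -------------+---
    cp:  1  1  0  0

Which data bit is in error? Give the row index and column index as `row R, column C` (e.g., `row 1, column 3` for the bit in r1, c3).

Recompute each row's even parity and compare to rp:
  r0: data parity 0, sent rp 0 → ok
  r1: data parity 1, sent rp 1 → ok
  r2: data parity 1, sent rp 1 → ok
  r3: data parity 0, sent rp 0 → ok
  r4: data parity 1, sent rp 0 → mismatch
Recompute each column's even parity and compare to cp:
  c0: data parity 1, sent cp 1 → ok
  c1: data parity 1, sent cp 1 → ok
  c2: data parity 1, sent cp 0 → mismatch
  c3: data parity 0, sent cp 0 → ok
Exactly one row (r4) and one column (c2) fail → the flipped bit is at their intersection.

row 4, column 2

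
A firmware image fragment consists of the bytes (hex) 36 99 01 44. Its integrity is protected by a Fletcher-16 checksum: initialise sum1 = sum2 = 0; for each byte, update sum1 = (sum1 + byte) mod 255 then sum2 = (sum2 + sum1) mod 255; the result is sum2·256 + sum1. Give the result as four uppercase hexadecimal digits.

EB15

Running sums (mod 255):
  after byte 0 (36): sum1=54, sum2=54
  after byte 1 (99): sum1=207, sum2=6
  after byte 2 (01): sum1=208, sum2=214
  after byte 3 (44): sum1=21, sum2=235
Checksum = sum2·256 + sum1 = 235·256 + 21 = 60181 = 0xEB15.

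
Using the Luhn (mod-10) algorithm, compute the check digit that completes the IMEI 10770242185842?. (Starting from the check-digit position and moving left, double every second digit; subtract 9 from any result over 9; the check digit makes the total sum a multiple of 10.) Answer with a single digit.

Partial digits right→left: 2 4 8 5 8 1 2 4 2 0 7 7 0 1
Double every second digit counting from the check-digit position (so the 1st, 3rd, 5th, ... of the partial from the right).
  doubled (with −9 where >9): 4 7 7 4 4 5 0 → sum 31
  kept as-is: 4 5 1 4 0 7 1 → sum 22
Total = 31 + 22 = 53.
Check digit = (10 − (53 mod 10)) mod 10 = 7.

7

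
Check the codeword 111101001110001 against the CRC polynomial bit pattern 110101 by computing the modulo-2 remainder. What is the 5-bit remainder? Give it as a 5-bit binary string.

Modulo-2 division of 111101001110001 by 110101:
  pos 0: 111101 XOR 110101 = 001000
  pos 2: 100000 XOR 110101 = 010101
  pos 3: 101011 XOR 110101 = 011110
  pos 4: 111101 XOR 110101 = 001000
  pos 6: 100010 XOR 110101 = 010111
  pos 7: 101110 XOR 110101 = 011011
  pos 8: 110110 XOR 110101 = 000011
Remainder = 00111 (nonzero — an error is detected).

00111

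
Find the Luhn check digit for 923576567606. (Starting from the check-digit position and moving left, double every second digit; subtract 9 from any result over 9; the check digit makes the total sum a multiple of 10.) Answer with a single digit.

Partial digits right→left: 6 0 6 7 6 5 6 7 5 3 2 9
Double every second digit counting from the check-digit position (so the 1st, 3rd, 5th, ... of the partial from the right).
  doubled (with −9 where >9): 3 3 3 3 1 4 → sum 17
  kept as-is: 0 7 5 7 3 9 → sum 31
Total = 17 + 31 = 48.
Check digit = (10 − (48 mod 10)) mod 10 = 2.

2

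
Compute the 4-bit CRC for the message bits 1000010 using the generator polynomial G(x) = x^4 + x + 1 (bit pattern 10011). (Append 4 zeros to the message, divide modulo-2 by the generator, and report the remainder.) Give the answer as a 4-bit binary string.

0001

Append 4 zeros: 10000100000. Divide by 10011 (XOR where the leading bit is 1):
  pos 0: 10000 XOR 10011 = 00011
  pos 3: 11100 XOR 10011 = 01111
  pos 4: 11110 XOR 10011 = 01101
  pos 5: 11010 XOR 10011 = 01001
  pos 6: 10010 XOR 10011 = 00001
Remainder (last 4 bits) = 0001. This is the CRC / FCS.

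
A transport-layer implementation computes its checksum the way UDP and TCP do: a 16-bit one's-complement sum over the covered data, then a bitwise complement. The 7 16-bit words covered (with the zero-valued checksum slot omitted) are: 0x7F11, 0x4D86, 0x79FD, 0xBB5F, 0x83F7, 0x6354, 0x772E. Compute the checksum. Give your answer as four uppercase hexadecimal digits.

9F90

One's-complement addition (fold any carry out of bit 15 back into bit 0):
  0x7F11 + 0x4D86 = 0x0CC97
  0xCC97 + 0x79FD = 0x14694 → wrap carry → 0x4695
  0x4695 + 0xBB5F = 0x101F4 → wrap carry → 0x01F5
  0x01F5 + 0x83F7 = 0x085EC
  0x85EC + 0x6354 = 0x0E940
  0xE940 + 0x772E = 0x1606E → wrap carry → 0x606F
One's-complement sum = 0x606F.
Checksum = ~0x606F & 0xFFFF = 0x9F90.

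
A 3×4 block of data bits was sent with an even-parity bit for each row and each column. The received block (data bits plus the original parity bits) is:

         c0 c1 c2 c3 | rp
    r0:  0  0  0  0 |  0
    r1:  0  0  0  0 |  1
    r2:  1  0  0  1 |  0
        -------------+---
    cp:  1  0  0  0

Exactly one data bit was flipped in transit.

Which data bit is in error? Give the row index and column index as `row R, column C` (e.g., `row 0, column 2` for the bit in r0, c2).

Recompute each row's even parity and compare to rp:
  r0: data parity 0, sent rp 0 → ok
  r1: data parity 0, sent rp 1 → mismatch
  r2: data parity 0, sent rp 0 → ok
Recompute each column's even parity and compare to cp:
  c0: data parity 1, sent cp 1 → ok
  c1: data parity 0, sent cp 0 → ok
  c2: data parity 0, sent cp 0 → ok
  c3: data parity 1, sent cp 0 → mismatch
Exactly one row (r1) and one column (c3) fail → the flipped bit is at their intersection.

row 1, column 3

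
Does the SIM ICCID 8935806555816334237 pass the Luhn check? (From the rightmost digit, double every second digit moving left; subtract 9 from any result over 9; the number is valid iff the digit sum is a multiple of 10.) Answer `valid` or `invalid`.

valid

From the right, keep odd positions and double even positions (subtract 9 from any doubled value over 9):
  doubled (positions 2,4,...): 6 8 6 2 1 1 0 1 9 → sum 34
  kept (positions 1,3,...): 7 2 3 6 8 5 6 8 3 8 → sum 56
Total = 90.
90 mod 10 = 0, so the number is valid.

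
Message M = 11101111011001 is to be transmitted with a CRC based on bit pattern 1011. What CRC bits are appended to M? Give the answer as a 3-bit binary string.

110

Append 3 zeros: 11101111011001000. Divide by 1011 (XOR where the leading bit is 1):
  pos 0: 1110 XOR 1011 = 0101
  pos 1: 1011 XOR 1011 = 0000
  pos 5: 1110 XOR 1011 = 0101
  pos 6: 1011 XOR 1011 = 0000
  pos 10: 1001 XOR 1011 = 0010
  pos 12: 1000 XOR 1011 = 0011
Remainder (last 3 bits) = 110. This is the CRC / FCS.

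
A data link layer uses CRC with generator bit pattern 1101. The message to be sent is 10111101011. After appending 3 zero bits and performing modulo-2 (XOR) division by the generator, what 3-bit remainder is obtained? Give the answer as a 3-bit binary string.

Append 3 zeros: 10111101011000. Divide by 1101 (XOR where the leading bit is 1):
  pos 0: 1011 XOR 1101 = 0110
  pos 1: 1101 XOR 1101 = 0000
  pos 5: 1010 XOR 1101 = 0111
  pos 6: 1111 XOR 1101 = 0010
  pos 8: 1010 XOR 1101 = 0111
  pos 9: 1110 XOR 1101 = 0011
Remainder (last 3 bits) = 110. This is the CRC / FCS.

110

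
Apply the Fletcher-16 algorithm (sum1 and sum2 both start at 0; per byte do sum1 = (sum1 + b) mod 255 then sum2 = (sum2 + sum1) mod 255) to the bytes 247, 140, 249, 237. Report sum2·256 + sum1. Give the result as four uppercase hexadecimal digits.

Running sums (mod 255):
  after byte 0 (247): sum1=247, sum2=247
  after byte 1 (140): sum1=132, sum2=124
  after byte 2 (249): sum1=126, sum2=250
  after byte 3 (237): sum1=108, sum2=103
Checksum = sum2·256 + sum1 = 103·256 + 108 = 26476 = 0x676C.

676C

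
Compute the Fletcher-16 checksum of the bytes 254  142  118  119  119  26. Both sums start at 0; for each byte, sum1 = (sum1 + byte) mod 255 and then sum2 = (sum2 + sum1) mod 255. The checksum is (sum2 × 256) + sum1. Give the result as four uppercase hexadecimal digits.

Running sums (mod 255):
  after byte 0 (254): sum1=254, sum2=254
  after byte 1 (142): sum1=141, sum2=140
  after byte 2 (118): sum1=4, sum2=144
  after byte 3 (119): sum1=123, sum2=12
  after byte 4 (119): sum1=242, sum2=254
  after byte 5 (26): sum1=13, sum2=12
Checksum = sum2·256 + sum1 = 12·256 + 13 = 3085 = 0x0C0D.

0C0D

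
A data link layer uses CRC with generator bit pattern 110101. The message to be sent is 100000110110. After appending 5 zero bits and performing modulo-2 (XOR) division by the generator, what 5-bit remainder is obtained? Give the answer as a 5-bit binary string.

01000

Append 5 zeros: 10000011011000000. Divide by 110101 (XOR where the leading bit is 1):
  pos 0: 100000 XOR 110101 = 010101
  pos 1: 101011 XOR 110101 = 011110
  pos 2: 111101 XOR 110101 = 001000
  pos 4: 100001 XOR 110101 = 010100
  pos 5: 101001 XOR 110101 = 011100
  pos 6: 111000 XOR 110101 = 001101
  pos 8: 110100 XOR 110101 = 000001
Remainder (last 5 bits) = 01000. This is the CRC / FCS.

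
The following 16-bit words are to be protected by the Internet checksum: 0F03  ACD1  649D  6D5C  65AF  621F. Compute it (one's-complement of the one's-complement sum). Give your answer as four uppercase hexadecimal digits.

One's-complement addition (fold any carry out of bit 15 back into bit 0):
  0x0F03 + 0xACD1 = 0x0BBD4
  0xBBD4 + 0x649D = 0x12071 → wrap carry → 0x2072
  0x2072 + 0x6D5C = 0x08DCE
  0x8DCE + 0x65AF = 0x0F37D
  0xF37D + 0x621F = 0x1559C → wrap carry → 0x559D
One's-complement sum = 0x559D.
Checksum = ~0x559D & 0xFFFF = 0xAA62.

AA62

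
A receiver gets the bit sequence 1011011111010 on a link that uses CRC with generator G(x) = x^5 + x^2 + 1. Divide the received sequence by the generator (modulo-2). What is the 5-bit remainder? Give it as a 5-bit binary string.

Modulo-2 division of 1011011111010 by 100101:
  pos 0: 101101 XOR 100101 = 001000
  pos 2: 100011 XOR 100101 = 000110
  pos 5: 110110 XOR 100101 = 010011
  pos 6: 100111 XOR 100101 = 000010
Remainder = 00100 (nonzero — an error is detected).

00100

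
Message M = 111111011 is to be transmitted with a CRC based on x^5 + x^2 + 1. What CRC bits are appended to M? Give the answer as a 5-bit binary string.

11100

Append 5 zeros: 11111101100000. Divide by 100101 (XOR where the leading bit is 1):
  pos 0: 111111 XOR 100101 = 011010
  pos 1: 110100 XOR 100101 = 010001
  pos 2: 100011 XOR 100101 = 000110
  pos 5: 110100 XOR 100101 = 010001
  pos 6: 100010 XOR 100101 = 000111
Remainder (last 5 bits) = 11100. This is the CRC / FCS.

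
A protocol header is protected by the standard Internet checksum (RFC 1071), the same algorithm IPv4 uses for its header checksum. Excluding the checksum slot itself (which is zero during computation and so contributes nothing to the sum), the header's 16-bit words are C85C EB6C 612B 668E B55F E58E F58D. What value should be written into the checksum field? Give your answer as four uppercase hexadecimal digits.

F3FF

One's-complement addition (fold any carry out of bit 15 back into bit 0):
  0xC85C + 0xEB6C = 0x1B3C8 → wrap carry → 0xB3C9
  0xB3C9 + 0x612B = 0x114F4 → wrap carry → 0x14F5
  0x14F5 + 0x668E = 0x07B83
  0x7B83 + 0xB55F = 0x130E2 → wrap carry → 0x30E3
  0x30E3 + 0xE58E = 0x11671 → wrap carry → 0x1672
  0x1672 + 0xF58D = 0x10BFF → wrap carry → 0x0C00
One's-complement sum = 0x0C00.
Checksum = ~0x0C00 & 0xFFFF = 0xF3FF.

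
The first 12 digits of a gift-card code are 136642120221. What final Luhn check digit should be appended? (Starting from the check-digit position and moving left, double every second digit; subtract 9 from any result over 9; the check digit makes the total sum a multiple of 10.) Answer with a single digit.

Partial digits right→left: 1 2 2 0 2 1 2 4 6 6 3 1
Double every second digit counting from the check-digit position (so the 1st, 3rd, 5th, ... of the partial from the right).
  doubled (with −9 where >9): 2 4 4 4 3 6 → sum 23
  kept as-is: 2 0 1 4 6 1 → sum 14
Total = 23 + 14 = 37.
Check digit = (10 − (37 mod 10)) mod 10 = 3.

3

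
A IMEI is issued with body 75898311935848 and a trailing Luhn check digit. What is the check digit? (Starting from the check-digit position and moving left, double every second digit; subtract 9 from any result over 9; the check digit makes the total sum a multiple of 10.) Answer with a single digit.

0

Partial digits right→left: 8 4 8 5 3 9 1 1 3 8 9 8 5 7
Double every second digit counting from the check-digit position (so the 1st, 3rd, 5th, ... of the partial from the right).
  doubled (with −9 where >9): 7 7 6 2 6 9 1 → sum 38
  kept as-is: 4 5 9 1 8 8 7 → sum 42
Total = 38 + 42 = 80.
Check digit = (10 − (80 mod 10)) mod 10 = 0.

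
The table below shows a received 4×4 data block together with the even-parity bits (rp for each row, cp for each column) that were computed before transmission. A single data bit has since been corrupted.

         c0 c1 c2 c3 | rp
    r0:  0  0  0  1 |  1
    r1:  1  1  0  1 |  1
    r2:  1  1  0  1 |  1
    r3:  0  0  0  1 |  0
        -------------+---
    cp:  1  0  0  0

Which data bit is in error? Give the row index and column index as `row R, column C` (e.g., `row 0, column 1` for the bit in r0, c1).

Recompute each row's even parity and compare to rp:
  r0: data parity 1, sent rp 1 → ok
  r1: data parity 1, sent rp 1 → ok
  r2: data parity 1, sent rp 1 → ok
  r3: data parity 1, sent rp 0 → mismatch
Recompute each column's even parity and compare to cp:
  c0: data parity 0, sent cp 1 → mismatch
  c1: data parity 0, sent cp 0 → ok
  c2: data parity 0, sent cp 0 → ok
  c3: data parity 0, sent cp 0 → ok
Exactly one row (r3) and one column (c0) fail → the flipped bit is at their intersection.

row 3, column 0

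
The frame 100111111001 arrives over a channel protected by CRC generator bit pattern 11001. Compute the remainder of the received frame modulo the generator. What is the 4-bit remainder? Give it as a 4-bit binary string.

Modulo-2 division of 100111111001 by 11001:
  pos 0: 10011 XOR 11001 = 01010
  pos 1: 10101 XOR 11001 = 01100
  pos 2: 11001 XOR 11001 = 00000
  pos 7: 11001 XOR 11001 = 00000
Remainder = 0000 (zero — the frame passes the CRC check).

0000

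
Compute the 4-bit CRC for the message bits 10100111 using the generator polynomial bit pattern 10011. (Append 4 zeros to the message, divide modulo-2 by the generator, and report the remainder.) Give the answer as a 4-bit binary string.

1101

Append 4 zeros: 101001110000. Divide by 10011 (XOR where the leading bit is 1):
  pos 0: 10100 XOR 10011 = 00111
  pos 2: 11111 XOR 10011 = 01100
  pos 3: 11001 XOR 10011 = 01010
  pos 4: 10100 XOR 10011 = 00111
  pos 6: 11100 XOR 10011 = 01111
  pos 7: 11110 XOR 10011 = 01101
Remainder (last 4 bits) = 1101. This is the CRC / FCS.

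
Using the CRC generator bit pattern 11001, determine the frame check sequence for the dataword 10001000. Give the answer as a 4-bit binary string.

Append 4 zeros: 100010000000. Divide by 11001 (XOR where the leading bit is 1):
  pos 0: 10001 XOR 11001 = 01000
  pos 1: 10000 XOR 11001 = 01001
  pos 2: 10010 XOR 11001 = 01011
  pos 3: 10110 XOR 11001 = 01111
  pos 4: 11110 XOR 11001 = 00111
  pos 6: 11100 XOR 11001 = 00101
Remainder (last 4 bits) = 1010. This is the CRC / FCS.

1010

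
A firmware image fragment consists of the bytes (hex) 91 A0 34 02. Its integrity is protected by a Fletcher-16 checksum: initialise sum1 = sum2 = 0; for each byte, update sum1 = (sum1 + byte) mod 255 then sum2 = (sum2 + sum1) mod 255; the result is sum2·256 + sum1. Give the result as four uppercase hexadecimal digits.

9268

Running sums (mod 255):
  after byte 0 (91): sum1=145, sum2=145
  after byte 1 (A0): sum1=50, sum2=195
  after byte 2 (34): sum1=102, sum2=42
  after byte 3 (02): sum1=104, sum2=146
Checksum = sum2·256 + sum1 = 146·256 + 104 = 37480 = 0x9268.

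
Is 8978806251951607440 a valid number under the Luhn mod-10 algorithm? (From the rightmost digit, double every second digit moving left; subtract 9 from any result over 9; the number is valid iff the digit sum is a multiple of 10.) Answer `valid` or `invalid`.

From the right, keep odd positions and double even positions (subtract 9 from any doubled value over 9):
  doubled (positions 2,4,...): 8 5 3 1 2 4 0 7 9 → sum 39
  kept (positions 1,3,...): 0 4 0 1 9 5 6 8 7 8 → sum 48
Total = 87.
87 mod 10 = 7, so the number is invalid.

invalid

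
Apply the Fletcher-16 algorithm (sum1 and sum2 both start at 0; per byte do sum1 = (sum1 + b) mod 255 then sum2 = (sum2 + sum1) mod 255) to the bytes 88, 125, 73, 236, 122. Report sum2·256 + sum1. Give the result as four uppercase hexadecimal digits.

Running sums (mod 255):
  after byte 0 (88): sum1=88, sum2=88
  after byte 1 (125): sum1=213, sum2=46
  after byte 2 (73): sum1=31, sum2=77
  after byte 3 (236): sum1=12, sum2=89
  after byte 4 (122): sum1=134, sum2=223
Checksum = sum2·256 + sum1 = 223·256 + 134 = 57222 = 0xDF86.

DF86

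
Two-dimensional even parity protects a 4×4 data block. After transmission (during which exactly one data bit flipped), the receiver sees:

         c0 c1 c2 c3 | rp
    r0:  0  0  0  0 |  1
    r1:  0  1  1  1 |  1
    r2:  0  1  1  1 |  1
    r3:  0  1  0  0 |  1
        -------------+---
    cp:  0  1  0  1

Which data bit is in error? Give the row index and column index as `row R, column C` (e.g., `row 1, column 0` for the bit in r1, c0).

Recompute each row's even parity and compare to rp:
  r0: data parity 0, sent rp 1 → mismatch
  r1: data parity 1, sent rp 1 → ok
  r2: data parity 1, sent rp 1 → ok
  r3: data parity 1, sent rp 1 → ok
Recompute each column's even parity and compare to cp:
  c0: data parity 0, sent cp 0 → ok
  c1: data parity 1, sent cp 1 → ok
  c2: data parity 0, sent cp 0 → ok
  c3: data parity 0, sent cp 1 → mismatch
Exactly one row (r0) and one column (c3) fail → the flipped bit is at their intersection.

row 0, column 3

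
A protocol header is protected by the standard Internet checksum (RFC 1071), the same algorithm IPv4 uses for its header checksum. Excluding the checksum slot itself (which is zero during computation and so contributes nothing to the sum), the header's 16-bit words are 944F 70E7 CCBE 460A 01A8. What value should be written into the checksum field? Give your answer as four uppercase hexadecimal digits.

E657

One's-complement addition (fold any carry out of bit 15 back into bit 0):
  0x944F + 0x70E7 = 0x10536 → wrap carry → 0x0537
  0x0537 + 0xCCBE = 0x0D1F5
  0xD1F5 + 0x460A = 0x117FF → wrap carry → 0x1800
  0x1800 + 0x01A8 = 0x019A8
One's-complement sum = 0x19A8.
Checksum = ~0x19A8 & 0xFFFF = 0xE657.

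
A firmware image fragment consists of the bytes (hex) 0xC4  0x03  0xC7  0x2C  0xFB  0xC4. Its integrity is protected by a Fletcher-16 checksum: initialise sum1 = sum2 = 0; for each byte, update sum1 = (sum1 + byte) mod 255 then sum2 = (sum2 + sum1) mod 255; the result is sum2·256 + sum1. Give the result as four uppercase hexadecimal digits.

Running sums (mod 255):
  after byte 0 (0xC4): sum1=196, sum2=196
  after byte 1 (0x03): sum1=199, sum2=140
  after byte 2 (0xC7): sum1=143, sum2=28
  after byte 3 (0x2C): sum1=187, sum2=215
  after byte 4 (0xFB): sum1=183, sum2=143
  after byte 5 (0xC4): sum1=124, sum2=12
Checksum = sum2·256 + sum1 = 12·256 + 124 = 3196 = 0x0C7C.

0C7C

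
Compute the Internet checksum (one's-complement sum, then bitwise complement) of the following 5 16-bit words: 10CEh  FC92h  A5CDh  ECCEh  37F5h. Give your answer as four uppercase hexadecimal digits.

One's-complement addition (fold any carry out of bit 15 back into bit 0):
  0x10CE + 0xFC92 = 0x10D60 → wrap carry → 0x0D61
  0x0D61 + 0xA5CD = 0x0B32E
  0xB32E + 0xECCE = 0x19FFC → wrap carry → 0x9FFD
  0x9FFD + 0x37F5 = 0x0D7F2
One's-complement sum = 0xD7F2.
Checksum = ~0xD7F2 & 0xFFFF = 0x280D.

280D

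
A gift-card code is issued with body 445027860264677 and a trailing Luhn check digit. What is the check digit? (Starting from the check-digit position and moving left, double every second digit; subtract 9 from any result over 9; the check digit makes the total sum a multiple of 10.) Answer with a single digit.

Partial digits right→left: 7 7 6 4 6 2 0 6 8 7 2 0 5 4 4
Double every second digit counting from the check-digit position (so the 1st, 3rd, 5th, ... of the partial from the right).
  doubled (with −9 where >9): 5 3 3 0 7 4 1 8 → sum 31
  kept as-is: 7 4 2 6 7 0 4 → sum 30
Total = 31 + 30 = 61.
Check digit = (10 − (61 mod 10)) mod 10 = 9.

9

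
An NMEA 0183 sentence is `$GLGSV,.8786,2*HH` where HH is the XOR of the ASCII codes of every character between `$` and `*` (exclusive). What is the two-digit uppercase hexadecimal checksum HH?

XOR the ASCII codes of the payload characters:
  'G' = 0x47 → acc = 0x47
  'L' = 0x4C → acc = 0x0B
  'G' = 0x47 → acc = 0x4C
  'S' = 0x53 → acc = 0x1F
  'V' = 0x56 → acc = 0x49
  ',' = 0x2C → acc = 0x65
  '.' = 0x2E → acc = 0x4B
  '8' = 0x38 → acc = 0x73
  '7' = 0x37 → acc = 0x44
  '8' = 0x38 → acc = 0x7C
  '6' = 0x36 → acc = 0x4A
  ',' = 0x2C → acc = 0x66
  '2' = 0x32 → acc = 0x54
Checksum = 0x54.

54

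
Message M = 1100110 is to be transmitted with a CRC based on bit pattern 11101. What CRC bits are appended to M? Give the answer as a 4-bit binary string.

Append 4 zeros: 11001100000. Divide by 11101 (XOR where the leading bit is 1):
  pos 0: 11001 XOR 11101 = 00100
  pos 2: 10010 XOR 11101 = 01111
  pos 3: 11110 XOR 11101 = 00011
  pos 6: 11000 XOR 11101 = 00101
Remainder (last 4 bits) = 0101. This is the CRC / FCS.

0101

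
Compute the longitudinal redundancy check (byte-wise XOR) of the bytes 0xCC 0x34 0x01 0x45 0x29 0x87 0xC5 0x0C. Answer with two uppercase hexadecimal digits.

XOR the bytes together:
  start with 0xCC
  0xCC ⊕ 0x34 = 0xF8
  0xF8 ⊕ 0x01 = 0xF9
  0xF9 ⊕ 0x45 = 0xBC
  0xBC ⊕ 0x29 = 0x95
  0x95 ⊕ 0x87 = 0x12
  0x12 ⊕ 0xC5 = 0xD7
  0xD7 ⊕ 0x0C = 0xDB

DB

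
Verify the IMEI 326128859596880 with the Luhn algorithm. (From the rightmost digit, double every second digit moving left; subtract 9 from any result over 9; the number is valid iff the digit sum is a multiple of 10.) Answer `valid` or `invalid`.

From the right, keep odd positions and double even positions (subtract 9 from any doubled value over 9):
  doubled (positions 2,4,...): 7 3 1 1 7 2 4 → sum 25
  kept (positions 1,3,...): 0 8 9 9 8 2 6 3 → sum 45
Total = 70.
70 mod 10 = 0, so the number is valid.

valid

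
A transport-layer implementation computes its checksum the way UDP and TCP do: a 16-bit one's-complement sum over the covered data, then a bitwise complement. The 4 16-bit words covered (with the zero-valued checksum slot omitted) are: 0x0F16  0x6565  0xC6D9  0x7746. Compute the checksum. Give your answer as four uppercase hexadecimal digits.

One's-complement addition (fold any carry out of bit 15 back into bit 0):
  0x0F16 + 0x6565 = 0x0747B
  0x747B + 0xC6D9 = 0x13B54 → wrap carry → 0x3B55
  0x3B55 + 0x7746 = 0x0B29B
One's-complement sum = 0xB29B.
Checksum = ~0xB29B & 0xFFFF = 0x4D64.

4D64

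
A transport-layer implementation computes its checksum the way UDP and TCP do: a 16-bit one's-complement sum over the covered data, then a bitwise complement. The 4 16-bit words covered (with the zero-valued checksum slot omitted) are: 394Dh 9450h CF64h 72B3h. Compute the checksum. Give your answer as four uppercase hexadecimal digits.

One's-complement addition (fold any carry out of bit 15 back into bit 0):
  0x394D + 0x9450 = 0x0CD9D
  0xCD9D + 0xCF64 = 0x19D01 → wrap carry → 0x9D02
  0x9D02 + 0x72B3 = 0x10FB5 → wrap carry → 0x0FB6
One's-complement sum = 0x0FB6.
Checksum = ~0x0FB6 & 0xFFFF = 0xF049.

F049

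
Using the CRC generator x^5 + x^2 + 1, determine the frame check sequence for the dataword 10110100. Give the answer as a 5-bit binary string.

Append 5 zeros: 1011010000000. Divide by 100101 (XOR where the leading bit is 1):
  pos 0: 101101 XOR 100101 = 001000
  pos 2: 100000 XOR 100101 = 000101
  pos 5: 101000 XOR 100101 = 001101
  pos 7: 110100 XOR 100101 = 010001
Remainder (last 5 bits) = 10001. This is the CRC / FCS.

10001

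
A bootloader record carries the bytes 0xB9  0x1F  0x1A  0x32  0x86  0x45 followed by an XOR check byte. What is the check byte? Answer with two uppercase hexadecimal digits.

XOR the bytes together:
  start with 0xB9
  0xB9 ⊕ 0x1F = 0xA6
  0xA6 ⊕ 0x1A = 0xBC
  0xBC ⊕ 0x32 = 0x8E
  0x8E ⊕ 0x86 = 0x08
  0x08 ⊕ 0x45 = 0x4D

4D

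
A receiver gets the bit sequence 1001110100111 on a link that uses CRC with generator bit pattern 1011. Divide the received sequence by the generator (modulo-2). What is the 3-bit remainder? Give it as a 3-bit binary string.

000

Modulo-2 division of 1001110100111 by 1011:
  pos 0: 1001 XOR 1011 = 0010
  pos 2: 1011 XOR 1011 = 0000
  pos 7: 1001 XOR 1011 = 0010
  pos 9: 1011 XOR 1011 = 0000
Remainder = 000 (zero — the frame passes the CRC check).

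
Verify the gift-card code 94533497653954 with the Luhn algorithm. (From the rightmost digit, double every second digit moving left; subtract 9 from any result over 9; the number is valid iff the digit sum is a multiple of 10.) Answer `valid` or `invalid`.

From the right, keep odd positions and double even positions (subtract 9 from any doubled value over 9):
  doubled (positions 2,4,...): 1 6 3 9 6 1 9 → sum 35
  kept (positions 1,3,...): 4 9 5 7 4 3 4 → sum 36
Total = 71.
71 mod 10 = 1, so the number is invalid.

invalid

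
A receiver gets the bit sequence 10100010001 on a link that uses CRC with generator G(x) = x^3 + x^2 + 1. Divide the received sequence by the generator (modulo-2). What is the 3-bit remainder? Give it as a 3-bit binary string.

Modulo-2 division of 10100010001 by 1101:
  pos 0: 1010 XOR 1101 = 0111
  pos 1: 1110 XOR 1101 = 0011
  pos 3: 1101 XOR 1101 = 0000
Remainder = 001 (nonzero — an error is detected).

001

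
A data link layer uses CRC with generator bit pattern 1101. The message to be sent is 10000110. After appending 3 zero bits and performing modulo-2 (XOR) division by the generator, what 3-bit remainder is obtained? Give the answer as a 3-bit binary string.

001

Append 3 zeros: 10000110000. Divide by 1101 (XOR where the leading bit is 1):
  pos 0: 1000 XOR 1101 = 0101
  pos 1: 1010 XOR 1101 = 0111
  pos 2: 1111 XOR 1101 = 0010
  pos 4: 1010 XOR 1101 = 0111
  pos 5: 1110 XOR 1101 = 0011
  pos 7: 1100 XOR 1101 = 0001
Remainder (last 3 bits) = 001. This is the CRC / FCS.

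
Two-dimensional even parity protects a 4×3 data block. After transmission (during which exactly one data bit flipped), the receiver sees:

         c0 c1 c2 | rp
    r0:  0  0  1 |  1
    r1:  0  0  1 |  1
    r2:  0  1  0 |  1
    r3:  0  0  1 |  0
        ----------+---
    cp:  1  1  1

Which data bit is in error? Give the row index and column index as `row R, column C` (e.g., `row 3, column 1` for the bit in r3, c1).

row 3, column 0

Recompute each row's even parity and compare to rp:
  r0: data parity 1, sent rp 1 → ok
  r1: data parity 1, sent rp 1 → ok
  r2: data parity 1, sent rp 1 → ok
  r3: data parity 1, sent rp 0 → mismatch
Recompute each column's even parity and compare to cp:
  c0: data parity 0, sent cp 1 → mismatch
  c1: data parity 1, sent cp 1 → ok
  c2: data parity 1, sent cp 1 → ok
Exactly one row (r3) and one column (c0) fail → the flipped bit is at their intersection.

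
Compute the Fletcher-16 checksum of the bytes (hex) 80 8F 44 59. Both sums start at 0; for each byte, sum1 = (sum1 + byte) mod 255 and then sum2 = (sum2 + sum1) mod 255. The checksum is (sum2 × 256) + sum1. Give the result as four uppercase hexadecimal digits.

92AD

Running sums (mod 255):
  after byte 0 (80): sum1=128, sum2=128
  after byte 1 (8F): sum1=16, sum2=144
  after byte 2 (44): sum1=84, sum2=228
  after byte 3 (59): sum1=173, sum2=146
Checksum = sum2·256 + sum1 = 146·256 + 173 = 37549 = 0x92AD.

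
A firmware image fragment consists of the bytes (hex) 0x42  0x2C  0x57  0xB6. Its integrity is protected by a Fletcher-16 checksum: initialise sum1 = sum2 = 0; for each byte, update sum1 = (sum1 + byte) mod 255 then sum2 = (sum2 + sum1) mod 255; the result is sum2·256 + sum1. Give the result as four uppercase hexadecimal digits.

F27C

Running sums (mod 255):
  after byte 0 (0x42): sum1=66, sum2=66
  after byte 1 (0x2C): sum1=110, sum2=176
  after byte 2 (0x57): sum1=197, sum2=118
  after byte 3 (0xB6): sum1=124, sum2=242
Checksum = sum2·256 + sum1 = 242·256 + 124 = 62076 = 0xF27C.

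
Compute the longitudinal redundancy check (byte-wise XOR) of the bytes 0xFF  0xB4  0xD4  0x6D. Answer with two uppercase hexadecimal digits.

XOR the bytes together:
  start with 0xFF
  0xFF ⊕ 0xB4 = 0x4B
  0x4B ⊕ 0xD4 = 0x9F
  0x9F ⊕ 0x6D = 0xF2

F2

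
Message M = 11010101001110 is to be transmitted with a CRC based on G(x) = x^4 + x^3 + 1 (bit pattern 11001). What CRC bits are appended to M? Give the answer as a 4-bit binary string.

Append 4 zeros: 110101010011100000. Divide by 11001 (XOR where the leading bit is 1):
  pos 0: 11010 XOR 11001 = 00011
  pos 3: 11101 XOR 11001 = 00100
  pos 5: 10000 XOR 11001 = 01001
  pos 6: 10011 XOR 11001 = 01010
  pos 7: 10101 XOR 11001 = 01100
  pos 8: 11001 XOR 11001 = 00000
Remainder (last 4 bits) = 0000. This is the CRC / FCS.

0000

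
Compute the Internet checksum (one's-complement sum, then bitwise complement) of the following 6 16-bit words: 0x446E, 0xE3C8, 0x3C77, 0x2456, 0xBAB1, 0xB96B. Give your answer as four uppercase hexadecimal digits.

One's-complement addition (fold any carry out of bit 15 back into bit 0):
  0x446E + 0xE3C8 = 0x12836 → wrap carry → 0x2837
  0x2837 + 0x3C77 = 0x064AE
  0x64AE + 0x2456 = 0x08904
  0x8904 + 0xBAB1 = 0x143B5 → wrap carry → 0x43B6
  0x43B6 + 0xB96B = 0x0FD21
One's-complement sum = 0xFD21.
Checksum = ~0xFD21 & 0xFFFF = 0x02DE.

02DE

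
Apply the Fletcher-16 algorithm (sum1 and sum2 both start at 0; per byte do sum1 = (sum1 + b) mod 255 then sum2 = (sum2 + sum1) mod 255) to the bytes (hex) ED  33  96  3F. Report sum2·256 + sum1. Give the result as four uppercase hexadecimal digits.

BDF6

Running sums (mod 255):
  after byte 0 (ED): sum1=237, sum2=237
  after byte 1 (33): sum1=33, sum2=15
  after byte 2 (96): sum1=183, sum2=198
  after byte 3 (3F): sum1=246, sum2=189
Checksum = sum2·256 + sum1 = 189·256 + 246 = 48630 = 0xBDF6.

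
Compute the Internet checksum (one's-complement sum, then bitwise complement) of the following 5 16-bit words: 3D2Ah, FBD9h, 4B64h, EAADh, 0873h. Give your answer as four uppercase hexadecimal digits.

8876

One's-complement addition (fold any carry out of bit 15 back into bit 0):
  0x3D2A + 0xFBD9 = 0x13903 → wrap carry → 0x3904
  0x3904 + 0x4B64 = 0x08468
  0x8468 + 0xEAAD = 0x16F15 → wrap carry → 0x6F16
  0x6F16 + 0x0873 = 0x07789
One's-complement sum = 0x7789.
Checksum = ~0x7789 & 0xFFFF = 0x8876.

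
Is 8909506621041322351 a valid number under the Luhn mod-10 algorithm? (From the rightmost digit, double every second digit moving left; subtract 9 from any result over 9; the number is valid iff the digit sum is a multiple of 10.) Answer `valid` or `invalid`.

valid

From the right, keep odd positions and double even positions (subtract 9 from any doubled value over 9):
  doubled (positions 2,4,...): 1 4 6 8 2 3 0 9 9 → sum 42
  kept (positions 1,3,...): 1 3 2 1 0 2 6 5 0 8 → sum 28
Total = 70.
70 mod 10 = 0, so the number is valid.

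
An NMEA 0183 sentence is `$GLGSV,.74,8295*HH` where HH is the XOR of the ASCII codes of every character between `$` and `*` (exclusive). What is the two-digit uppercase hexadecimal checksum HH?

62

XOR the ASCII codes of the payload characters:
  'G' = 0x47 → acc = 0x47
  'L' = 0x4C → acc = 0x0B
  'G' = 0x47 → acc = 0x4C
  'S' = 0x53 → acc = 0x1F
  'V' = 0x56 → acc = 0x49
  ',' = 0x2C → acc = 0x65
  '.' = 0x2E → acc = 0x4B
  '7' = 0x37 → acc = 0x7C
  '4' = 0x34 → acc = 0x48
  ',' = 0x2C → acc = 0x64
  '8' = 0x38 → acc = 0x5C
  '2' = 0x32 → acc = 0x6E
  '9' = 0x39 → acc = 0x57
  '5' = 0x35 → acc = 0x62
Checksum = 0x62.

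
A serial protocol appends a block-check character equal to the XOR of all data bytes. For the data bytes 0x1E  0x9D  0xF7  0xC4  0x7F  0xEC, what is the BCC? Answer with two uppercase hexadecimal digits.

23

XOR the bytes together:
  start with 0x1E
  0x1E ⊕ 0x9D = 0x83
  0x83 ⊕ 0xF7 = 0x74
  0x74 ⊕ 0xC4 = 0xB0
  0xB0 ⊕ 0x7F = 0xCF
  0xCF ⊕ 0xEC = 0x23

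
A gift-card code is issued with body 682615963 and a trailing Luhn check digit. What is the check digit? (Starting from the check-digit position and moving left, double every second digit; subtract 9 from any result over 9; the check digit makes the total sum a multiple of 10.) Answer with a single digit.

Partial digits right→left: 3 6 9 5 1 6 2 8 6
Double every second digit counting from the check-digit position (so the 1st, 3rd, 5th, ... of the partial from the right).
  doubled (with −9 where >9): 6 9 2 4 3 → sum 24
  kept as-is: 6 5 6 8 → sum 25
Total = 24 + 25 = 49.
Check digit = (10 − (49 mod 10)) mod 10 = 1.

1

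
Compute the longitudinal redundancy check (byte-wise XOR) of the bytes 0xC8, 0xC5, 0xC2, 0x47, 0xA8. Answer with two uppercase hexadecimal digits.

20

XOR the bytes together:
  start with 0xC8
  0xC8 ⊕ 0xC5 = 0x0D
  0x0D ⊕ 0xC2 = 0xCF
  0xCF ⊕ 0x47 = 0x88
  0x88 ⊕ 0xA8 = 0x20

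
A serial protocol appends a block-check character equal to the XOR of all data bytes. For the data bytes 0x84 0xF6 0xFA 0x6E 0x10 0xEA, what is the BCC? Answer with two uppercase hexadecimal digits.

XOR the bytes together:
  start with 0x84
  0x84 ⊕ 0xF6 = 0x72
  0x72 ⊕ 0xFA = 0x88
  0x88 ⊕ 0x6E = 0xE6
  0xE6 ⊕ 0x10 = 0xF6
  0xF6 ⊕ 0xEA = 0x1C

1C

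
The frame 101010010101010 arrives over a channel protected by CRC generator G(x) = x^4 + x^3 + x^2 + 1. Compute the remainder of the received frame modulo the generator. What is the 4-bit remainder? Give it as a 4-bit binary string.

0010

Modulo-2 division of 101010010101010 by 11101:
  pos 0: 10101 XOR 11101 = 01000
  pos 1: 10000 XOR 11101 = 01101
  pos 2: 11010 XOR 11101 = 00111
  pos 4: 11110 XOR 11101 = 00011
  pos 7: 11101 XOR 11101 = 00000
Remainder = 0010 (nonzero — an error is detected).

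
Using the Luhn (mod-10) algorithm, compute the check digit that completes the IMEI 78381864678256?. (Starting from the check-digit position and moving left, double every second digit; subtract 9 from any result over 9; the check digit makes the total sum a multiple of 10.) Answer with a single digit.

3

Partial digits right→left: 6 5 2 8 7 6 4 6 8 1 8 3 8 7
Double every second digit counting from the check-digit position (so the 1st, 3rd, 5th, ... of the partial from the right).
  doubled (with −9 where >9): 3 4 5 8 7 7 7 → sum 41
  kept as-is: 5 8 6 6 1 3 7 → sum 36
Total = 41 + 36 = 77.
Check digit = (10 − (77 mod 10)) mod 10 = 3.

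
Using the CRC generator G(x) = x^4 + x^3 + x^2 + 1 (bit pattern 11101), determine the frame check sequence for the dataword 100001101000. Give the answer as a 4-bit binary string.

1111

Append 4 zeros: 1000011010000000. Divide by 11101 (XOR where the leading bit is 1):
  pos 0: 10000 XOR 11101 = 01101
  pos 1: 11011 XOR 11101 = 00110
  pos 3: 11010 XOR 11101 = 00111
  pos 5: 11110 XOR 11101 = 00011
  pos 8: 11000 XOR 11101 = 00101
  pos 10: 10100 XOR 11101 = 01001
  pos 11: 10010 XOR 11101 = 01111
Remainder (last 4 bits) = 1111. This is the CRC / FCS.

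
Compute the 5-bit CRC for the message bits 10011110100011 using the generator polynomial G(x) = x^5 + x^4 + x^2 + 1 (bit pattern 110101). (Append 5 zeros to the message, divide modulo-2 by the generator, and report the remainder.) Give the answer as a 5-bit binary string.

01111

Append 5 zeros: 1001111010001100000. Divide by 110101 (XOR where the leading bit is 1):
  pos 0: 100111 XOR 110101 = 010010
  pos 1: 100101 XOR 110101 = 010000
  pos 2: 100000 XOR 110101 = 010101
  pos 3: 101011 XOR 110101 = 011110
  pos 4: 111100 XOR 110101 = 001001
  pos 6: 100100 XOR 110101 = 010001
  pos 7: 100011 XOR 110101 = 010110
  pos 8: 101101 XOR 110101 = 011000
  pos 9: 110000 XOR 110101 = 000101
  pos 12: 101000 XOR 110101 = 011101
  pos 13: 111010 XOR 110101 = 001111
Remainder (last 5 bits) = 01111. This is the CRC / FCS.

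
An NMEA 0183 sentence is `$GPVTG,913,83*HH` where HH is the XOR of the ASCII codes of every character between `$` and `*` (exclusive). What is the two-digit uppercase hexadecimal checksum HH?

XOR the ASCII codes of the payload characters:
  'G' = 0x47 → acc = 0x47
  'P' = 0x50 → acc = 0x17
  'V' = 0x56 → acc = 0x41
  'T' = 0x54 → acc = 0x15
  'G' = 0x47 → acc = 0x52
  ',' = 0x2C → acc = 0x7E
  '9' = 0x39 → acc = 0x47
  '1' = 0x31 → acc = 0x76
  '3' = 0x33 → acc = 0x45
  ',' = 0x2C → acc = 0x69
  '8' = 0x38 → acc = 0x51
  '3' = 0x33 → acc = 0x62
Checksum = 0x62.

62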